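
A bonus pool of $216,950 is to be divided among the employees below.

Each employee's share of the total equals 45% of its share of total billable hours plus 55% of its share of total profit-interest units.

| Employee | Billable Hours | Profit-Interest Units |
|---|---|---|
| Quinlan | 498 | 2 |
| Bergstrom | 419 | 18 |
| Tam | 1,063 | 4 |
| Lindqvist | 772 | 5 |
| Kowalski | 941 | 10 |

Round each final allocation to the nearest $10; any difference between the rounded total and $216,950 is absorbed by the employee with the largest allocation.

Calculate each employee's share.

Totals — billable hours 3,693, profit-interest units 39.
Blended shares (45% billable hours + 55% profit-interest units): Quinlan 0.0889; Bergstrom 0.3049; Tam 0.1859; Lindqvist 0.1646; Kowalski 0.2557.
Pro-rata amounts: Quinlan 19,284.14; Bergstrom 66,148.53; Tam 40,339.49; Lindqvist 35,706.21; Kowalski 55,471.62.
Rounded to nearest $10: Quinlan $19,280; Bergstrom $66,150; Tam $40,340; Lindqvist $35,710; Kowalski $55,470. Sum = $216,950.
Rounded total matches; no reconciliation needed.

Quinlan: $19,280 · Bergstrom: $66,150 · Tam: $40,340 · Lindqvist: $35,710 · Kowalski: $55,470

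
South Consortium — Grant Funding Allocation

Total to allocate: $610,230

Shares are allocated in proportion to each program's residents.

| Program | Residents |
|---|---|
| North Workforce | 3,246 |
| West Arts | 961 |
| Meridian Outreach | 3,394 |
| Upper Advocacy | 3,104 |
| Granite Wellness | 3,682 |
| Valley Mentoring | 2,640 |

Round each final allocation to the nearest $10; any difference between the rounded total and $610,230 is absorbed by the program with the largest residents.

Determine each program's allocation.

Combined residents = 3,246 + 961 + 3,394 + 3,104 + 3,682 + 2,640 = 17,027.
Raw shares: North Workforce 116,333.27; West Arts 34,441.24; Meridian Outreach 121,637.44; Upper Advocacy 111,244.14; Granite Wellness 131,959.06; Valley Mentoring 94,614.86.
After rounding ($10): North Workforce $116,330; West Arts $34,440; Meridian Outreach $121,640; Upper Advocacy $111,240; Granite Wellness $131,960; Valley Mentoring $94,610. Sum = $610,220.
Difference $610,230 − $610,220 = +$10 applied to largest residents (Granite Wellness): Granite Wellness becomes $131,970.

North Workforce: $116,330; West Arts: $34,440; Meridian Outreach: $121,640; Upper Advocacy: $111,240; Granite Wellness: $131,970; Valley Mentoring: $94,610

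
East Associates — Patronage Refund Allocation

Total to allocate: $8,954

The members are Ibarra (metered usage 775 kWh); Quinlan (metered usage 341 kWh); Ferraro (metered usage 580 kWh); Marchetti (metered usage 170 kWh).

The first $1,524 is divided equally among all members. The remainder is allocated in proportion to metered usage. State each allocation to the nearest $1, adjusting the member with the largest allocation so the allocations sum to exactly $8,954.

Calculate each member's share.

Ibarra: $3,467; Quinlan: $1,739; Ferraro: $2,690; Marchetti: $1,058

$1,524 shared equally gives $381 per member.
Remainder $7,430 by metered usage (total 1,866): Ibarra 3,085.88 → $3,086; Quinlan 1,357.79 → $1,358; Ferraro 2,309.43 → $2,309; Marchetti 676.90 → $677.
Totals: Ibarra $381 + $3,086 = $3,467; Quinlan $381 + $1,358 = $1,739; Ferraro $381 + $2,309 = $2,690; Marchetti $381 + $677 = $1,058.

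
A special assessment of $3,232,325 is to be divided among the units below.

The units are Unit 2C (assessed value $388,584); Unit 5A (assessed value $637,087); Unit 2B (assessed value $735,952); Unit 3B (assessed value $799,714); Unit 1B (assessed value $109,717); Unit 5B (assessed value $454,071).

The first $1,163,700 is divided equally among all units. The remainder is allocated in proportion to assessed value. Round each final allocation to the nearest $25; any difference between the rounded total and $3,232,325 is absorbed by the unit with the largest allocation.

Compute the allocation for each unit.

Unit 2C: $451,175 · Unit 5A: $615,650 · Unit 2B: $681,100 · Unit 3B: $723,300 · Unit 1B: $266,575 · Unit 5B: $494,525

First tranche $1,163,700 split equally: $193,950 each.
Remainder $2,068,625 by assessed value (total 3,125,125): Unit 2C 257,216.78 → $257,225; Unit 5A 421,709.24 → $421,700; Unit 2B 487,151.30 → $487,150; Unit 3B 529,357.51 → $529,350; Unit 1B 72,625.36 → $72,625; Unit 5B 300,564.82 → $300,575.
Totals: Unit 2C $193,950 + $257,225 = $451,175; Unit 5A $193,950 + $421,700 = $615,650; Unit 2B $193,950 + $487,150 = $681,100; Unit 3B $193,950 + $529,350 = $723,300; Unit 1B $193,950 + $72,625 = $266,575; Unit 5B $193,950 + $300,575 = $494,525.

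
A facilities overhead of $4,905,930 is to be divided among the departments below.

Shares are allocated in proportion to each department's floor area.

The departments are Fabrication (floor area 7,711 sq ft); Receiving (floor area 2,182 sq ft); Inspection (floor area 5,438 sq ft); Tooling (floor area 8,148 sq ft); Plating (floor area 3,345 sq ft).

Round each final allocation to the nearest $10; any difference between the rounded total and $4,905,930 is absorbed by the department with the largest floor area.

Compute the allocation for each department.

Fabrication: $1,410,290 | Receiving: $399,070 | Inspection: $994,570 | Tooling: $1,490,220 | Plating: $611,780

Sum of floor area: 26,824.
Proportional shares: Fabrication 7,711/26,824 × $4,905,930 = 1,410,290.27; Receiving 2,182/26,824 × $4,905,930 = 399,073.19; Inspection 5,438/26,824 × $4,905,930 = 994,573.79; Tooling 8,148/26,824 × $4,905,930 = 1,490,214.65; Plating 3,345/26,824 × $4,905,930 = 611,778.10.
Rounded to nearest $10: Fabrication $1,410,290; Receiving $399,070; Inspection $994,570; Tooling $1,490,210; Plating $611,780. Sum = $4,905,920.
Difference $4,905,930 − $4,905,920 = +$10 applied to largest floor area (Tooling): Tooling becomes $1,490,220.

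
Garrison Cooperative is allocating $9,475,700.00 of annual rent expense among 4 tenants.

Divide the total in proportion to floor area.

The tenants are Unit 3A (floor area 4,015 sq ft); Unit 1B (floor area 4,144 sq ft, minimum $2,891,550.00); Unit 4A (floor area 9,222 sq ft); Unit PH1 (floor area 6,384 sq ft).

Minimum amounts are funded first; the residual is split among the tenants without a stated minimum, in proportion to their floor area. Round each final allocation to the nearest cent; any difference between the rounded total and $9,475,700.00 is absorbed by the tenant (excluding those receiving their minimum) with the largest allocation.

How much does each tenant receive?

Guaranteed amounts: Unit 1B $2,891,550.00. Balance $6,584,150.00.
Balance split over remaining floor area 19,621: Unit 3A 1,347,299.4368 → $1,347,299.44; Unit 4A 3,094,594.1236 → $3,094,594.12; Unit PH1 2,142,256.4395 → $2,142,256.44.

Unit 3A: $1,347,299.44 · Unit 1B: $2,891,550.00 · Unit 4A: $3,094,594.12 · Unit PH1: $2,142,256.44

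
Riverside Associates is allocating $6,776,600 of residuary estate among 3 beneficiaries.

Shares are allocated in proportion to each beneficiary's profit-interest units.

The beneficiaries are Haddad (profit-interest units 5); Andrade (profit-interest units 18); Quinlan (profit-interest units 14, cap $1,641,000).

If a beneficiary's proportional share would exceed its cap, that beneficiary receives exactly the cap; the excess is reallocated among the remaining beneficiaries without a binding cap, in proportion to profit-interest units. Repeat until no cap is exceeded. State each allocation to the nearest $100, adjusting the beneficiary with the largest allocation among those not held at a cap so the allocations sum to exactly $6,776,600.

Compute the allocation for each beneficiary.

Haddad: $1,116,400; Andrade: $4,019,200; Quinlan: $1,641,000

Profit-interest units total: 37.
Pro-rata shares before constraints: Haddad 915,756.76; Andrade 3,296,724.32; Quinlan 2,564,118.92.
Cap binds for Quinlan ($1,641,000); residual $5,135,600 reallocated over remaining profit-interest units 23.
Redistributed shares: Haddad 1,116,434.78 → $1,116,400; Andrade 4,019,165.22 → $4,019,200.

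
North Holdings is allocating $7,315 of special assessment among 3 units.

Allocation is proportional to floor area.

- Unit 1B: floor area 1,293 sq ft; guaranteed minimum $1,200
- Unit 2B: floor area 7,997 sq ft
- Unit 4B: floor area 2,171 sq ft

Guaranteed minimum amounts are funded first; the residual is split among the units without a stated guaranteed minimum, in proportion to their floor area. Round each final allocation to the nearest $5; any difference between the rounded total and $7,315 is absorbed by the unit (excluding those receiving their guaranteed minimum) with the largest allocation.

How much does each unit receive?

Unit 1B: $1,200; Unit 2B: $4,810; Unit 4B: $1,305

Guaranteed amounts: Unit 1B $1,200. Residual $6,115.
Residual split over remaining floor area 10,168: Unit 2B 4,809.37 → $4,810; Unit 4B 1,305.63 → $1,305.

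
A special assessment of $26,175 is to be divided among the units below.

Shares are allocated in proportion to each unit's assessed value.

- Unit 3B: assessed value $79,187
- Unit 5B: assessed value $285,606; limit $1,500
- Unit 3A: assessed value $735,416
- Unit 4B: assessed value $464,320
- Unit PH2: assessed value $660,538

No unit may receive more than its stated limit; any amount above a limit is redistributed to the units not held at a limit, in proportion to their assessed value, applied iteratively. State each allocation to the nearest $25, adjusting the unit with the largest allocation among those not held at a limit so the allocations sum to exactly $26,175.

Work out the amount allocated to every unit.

Unit 3B: $1,000; Unit 5B: $1,500; Unit 3A: $9,375; Unit 4B: $5,900; Unit PH2: $8,400

Sum of assessed value: 2,225,067.
Pro-rata shares before constraints: Unit 3B 931.53; Unit 5B 3,359.78; Unit 3A 8,651.21; Unit 4B 5,462.12; Unit PH2 7,770.36.
Capped: Unit 5B ($1,500); balance $24,675 reallocated over remaining assessed value 1,939,461.
Shares after redistribution: Unit 3B 1,007.47 → $1,000; Unit 3A 9,356.41 → $9,350; Unit 4B 5,907.36 → $5,900; Unit PH2 8,403.77 → $8,400.
Rounding difference +$25 applied to Unit 3A → $9,375.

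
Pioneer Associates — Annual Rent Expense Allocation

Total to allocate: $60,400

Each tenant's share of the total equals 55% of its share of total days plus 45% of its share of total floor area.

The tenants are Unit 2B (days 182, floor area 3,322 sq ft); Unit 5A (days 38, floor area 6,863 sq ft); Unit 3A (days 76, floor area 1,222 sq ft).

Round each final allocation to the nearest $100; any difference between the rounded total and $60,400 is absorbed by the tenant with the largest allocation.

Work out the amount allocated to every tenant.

Unit 2B: $28,400 · Unit 5A: $20,600 · Unit 3A: $11,400

Totals — days 296, floor area 11,407.
Combined weights (55% days + 45% floor area): Unit 2B 0.4692; Unit 5A 0.3413; Unit 3A 0.1894.
Proportional shares: Unit 2B 28,341.30; Unit 5A 20,617.53; Unit 3A 11,441.18.
At nearest $100: Unit 2B $28,300; Unit 5A $20,600; Unit 3A $11,400. Sum = $60,300.
Difference $60,400 − $60,300 = +$100 applied to largest allocation (Unit 2B): Unit 2B becomes $28,400.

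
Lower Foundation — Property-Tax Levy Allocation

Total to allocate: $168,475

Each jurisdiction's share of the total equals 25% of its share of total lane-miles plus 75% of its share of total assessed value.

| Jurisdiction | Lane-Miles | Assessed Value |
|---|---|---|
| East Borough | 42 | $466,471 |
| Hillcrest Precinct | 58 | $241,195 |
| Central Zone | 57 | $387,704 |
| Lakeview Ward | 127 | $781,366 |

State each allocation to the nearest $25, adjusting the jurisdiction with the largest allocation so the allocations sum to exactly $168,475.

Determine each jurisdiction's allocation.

Lane-miles total 284; assessed value total 1,876,736.
Composite weights (25% lane-miles + 75% assessed value): East Borough 0.2234; Hillcrest Precinct 0.1474; Central Zone 0.2051; Lakeview Ward 0.4241.
Proportional shares: East Borough 37,635.23; Hillcrest Precinct 24,840.81; Central Zone 34,556.62; Lakeview Ward 71,442.34.
At nearest $25: East Borough $37,625; Hillcrest Precinct $24,850; Central Zone $34,550; Lakeview Ward $71,450. Sum = $168,475.
Rounded total matches; no reconciliation needed.

East Borough: $37,625; Hillcrest Precinct: $24,850; Central Zone: $34,550; Lakeview Ward: $71,450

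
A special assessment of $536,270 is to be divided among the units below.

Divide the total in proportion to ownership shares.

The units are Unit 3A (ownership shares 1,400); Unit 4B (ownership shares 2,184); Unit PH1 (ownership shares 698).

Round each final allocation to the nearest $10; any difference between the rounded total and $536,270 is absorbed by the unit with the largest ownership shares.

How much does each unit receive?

Combined ownership shares = 1,400 + 2,184 + 698 = 4,282.
Unrounded shares: Unit 3A 175,333.49; Unit 4B 273,520.24; Unit PH1 87,416.27.
Rounded to nearest $10: Unit 3A $175,330; Unit 4B $273,520; Unit PH1 $87,420. Sum = $536,270.
Rounded total matches; no reconciliation needed.

Unit 3A: $175,330 · Unit 4B: $273,520 · Unit PH1: $87,420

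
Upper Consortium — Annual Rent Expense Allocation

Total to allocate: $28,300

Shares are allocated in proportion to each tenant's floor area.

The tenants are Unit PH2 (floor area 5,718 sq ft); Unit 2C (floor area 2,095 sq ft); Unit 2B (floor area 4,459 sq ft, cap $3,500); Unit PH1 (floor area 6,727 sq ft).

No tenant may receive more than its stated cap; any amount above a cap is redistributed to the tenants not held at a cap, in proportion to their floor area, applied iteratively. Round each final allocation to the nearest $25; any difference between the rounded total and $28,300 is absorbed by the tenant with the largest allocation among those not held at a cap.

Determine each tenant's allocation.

Unit PH2: $9,750 | Unit 2C: $3,575 | Unit 2B: $3,500 | Unit PH1: $11,475

Combined floor area = 18,999.
Proportional shares (ignoring caps): Unit PH2 8,517.26; Unit 2C 3,120.61; Unit 2B 6,641.91; Unit PH1 10,020.22.
Held at cap: Unit 2B ($3,500); residual $24,800 reallocated over remaining floor area 14,540.
Shares after redistribution: Unit PH2 9,752.85 → $9,750; Unit 2C 3,573.31 → $3,575; Unit PH1 11,473.84 → $11,475.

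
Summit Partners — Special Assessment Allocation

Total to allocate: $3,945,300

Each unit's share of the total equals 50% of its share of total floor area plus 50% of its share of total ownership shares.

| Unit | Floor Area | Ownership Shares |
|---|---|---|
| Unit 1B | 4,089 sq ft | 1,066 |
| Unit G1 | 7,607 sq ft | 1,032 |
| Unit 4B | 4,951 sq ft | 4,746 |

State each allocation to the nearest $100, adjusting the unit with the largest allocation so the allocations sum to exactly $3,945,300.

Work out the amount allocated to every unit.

Totals — floor area 16,647, ownership shares 6,844.
Composite weights (50% floor area + 50% ownership shares): Unit 1B 0.2007; Unit G1 0.3039; Unit 4B 0.4954.
Unrounded shares: Unit 1B 791,795.49; Unit G1 1,198,874.53; Unit 4B 1,954,629.97.
At nearest $100: Unit 1B $791,800; Unit G1 $1,198,900; Unit 4B $1,954,600. Sum = $3,945,300.
Sum already equals the total — no adjustment.

Unit 1B: $791,800 · Unit G1: $1,198,900 · Unit 4B: $1,954,600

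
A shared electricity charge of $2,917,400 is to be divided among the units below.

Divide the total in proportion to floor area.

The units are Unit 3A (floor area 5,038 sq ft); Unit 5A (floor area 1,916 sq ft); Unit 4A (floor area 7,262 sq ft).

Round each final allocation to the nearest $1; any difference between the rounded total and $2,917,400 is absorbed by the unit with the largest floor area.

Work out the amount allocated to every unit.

Combined floor area = 14,216.
Pro-rata amounts: Unit 3A 5,038/14,216 × $2,917,400 = 1,033,895.69; Unit 5A 1,916/14,216 × $2,917,400 = 393,200.51; Unit 4A 7,262/14,216 × $2,917,400 = 1,490,303.80.
At nearest $1: Unit 3A $1,033,896; Unit 5A $393,201; Unit 4A $1,490,304. Sum = $2,917,401.
Difference $2,917,400 − $2,917,401 = −$1 applied to largest floor area (Unit 4A): Unit 4A becomes $1,490,303.

Unit 3A: $1,033,896; Unit 5A: $393,201; Unit 4A: $1,490,303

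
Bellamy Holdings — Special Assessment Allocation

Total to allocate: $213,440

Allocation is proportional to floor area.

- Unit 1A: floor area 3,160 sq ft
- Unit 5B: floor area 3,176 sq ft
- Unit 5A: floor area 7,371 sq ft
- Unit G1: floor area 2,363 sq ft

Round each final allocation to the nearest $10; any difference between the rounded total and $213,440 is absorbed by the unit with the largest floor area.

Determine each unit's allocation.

Total floor area = 3,160 + 3,176 + 7,371 + 2,363 = 16,070.
Raw shares: Unit 1A 41,970.78; Unit 5B 42,183.29; Unit 5A 97,900.82; Unit G1 31,385.11.
Rounded to nearest $10: Unit 1A $41,970; Unit 5B $42,180; Unit 5A $97,900; Unit G1 $31,390. Sum = $213,440.
Sum already equals the total — no adjustment.

Unit 1A: $41,970; Unit 5B: $42,180; Unit 5A: $97,900; Unit G1: $31,390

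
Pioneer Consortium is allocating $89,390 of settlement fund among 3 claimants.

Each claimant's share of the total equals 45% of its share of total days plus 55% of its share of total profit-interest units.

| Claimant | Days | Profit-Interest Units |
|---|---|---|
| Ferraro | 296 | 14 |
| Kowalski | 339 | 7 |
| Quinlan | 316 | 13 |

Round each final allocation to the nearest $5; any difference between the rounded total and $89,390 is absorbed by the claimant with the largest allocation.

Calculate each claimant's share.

Ferraro: $32,765; Kowalski: $24,460; Quinlan: $32,165

Days total 951; profit-interest units total 34.
Composite weights (45% days + 55% profit-interest units): Ferraro 0.3665; Kowalski 0.2736; Quinlan 0.3598.
Proportional shares: Ferraro 32,764.45; Kowalski 24,461.16; Quinlan 32,164.39.
At nearest $5: Ferraro $32,765; Kowalski $24,460; Quinlan $32,165. Sum = $89,390.
Sum already equals the total — no adjustment.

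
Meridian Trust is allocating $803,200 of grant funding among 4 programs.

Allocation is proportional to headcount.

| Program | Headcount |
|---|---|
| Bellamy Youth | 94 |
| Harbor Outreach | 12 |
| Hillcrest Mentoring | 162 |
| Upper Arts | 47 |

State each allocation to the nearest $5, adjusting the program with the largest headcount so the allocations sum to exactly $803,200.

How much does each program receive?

Bellamy Youth: $239,685 · Harbor Outreach: $30,600 · Hillcrest Mentoring: $413,070 · Upper Arts: $119,845

Total headcount = 315.
Proportional shares: Bellamy Youth 94/315 × $803,200 = 239,685.08; Harbor Outreach 12/315 × $803,200 = 30,598.10; Hillcrest Mentoring 162/315 × $803,200 = 413,074.29; Upper Arts 47/315 × $803,200 = 119,842.54.
After rounding ($5): Bellamy Youth $239,685; Harbor Outreach $30,600; Hillcrest Mentoring $413,075; Upper Arts $119,845. Sum = $803,205.
Difference $803,200 − $803,205 = −$5 applied to largest headcount (Hillcrest Mentoring): Hillcrest Mentoring becomes $413,070.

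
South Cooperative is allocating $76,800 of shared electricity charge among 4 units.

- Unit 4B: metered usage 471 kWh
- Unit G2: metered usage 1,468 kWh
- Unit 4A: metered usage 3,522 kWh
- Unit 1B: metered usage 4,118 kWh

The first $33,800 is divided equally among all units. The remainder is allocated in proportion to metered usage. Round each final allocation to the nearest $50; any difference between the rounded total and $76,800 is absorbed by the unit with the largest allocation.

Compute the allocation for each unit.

Unit 4B: $10,550 · Unit G2: $15,050 · Unit 4A: $24,250 · Unit 1B: $26,950

First tranche $33,800 split equally: $8,450 each.
Remainder $43,000 by metered usage (total 9,579): Unit 4B 2,114.31 → $2,100; Unit G2 6,589.83 → $6,600; Unit 4A 15,810.21 → $15,800; Unit 1B 18,485.65 → $18,500.
Totals: Unit 4B $8,450 + $2,100 = $10,550; Unit G2 $8,450 + $6,600 = $15,050; Unit 4A $8,450 + $15,800 = $24,250; Unit 1B $8,450 + $18,500 = $26,950.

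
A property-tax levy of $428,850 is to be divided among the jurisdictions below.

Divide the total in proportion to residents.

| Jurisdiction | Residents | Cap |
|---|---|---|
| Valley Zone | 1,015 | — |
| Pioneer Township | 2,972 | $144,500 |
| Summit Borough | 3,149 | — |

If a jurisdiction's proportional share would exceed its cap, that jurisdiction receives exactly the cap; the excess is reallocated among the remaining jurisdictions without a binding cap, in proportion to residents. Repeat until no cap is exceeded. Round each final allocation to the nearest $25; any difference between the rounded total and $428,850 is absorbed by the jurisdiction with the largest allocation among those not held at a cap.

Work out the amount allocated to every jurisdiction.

Valley Zone: $69,300; Pioneer Township: $144,500; Summit Borough: $215,050

Sum of residents: 7,136.
Pro-rata shares before constraints: Valley Zone 60,998.14; Pioneer Township 178,607.37; Summit Borough 189,244.49.
Cap binds for Pioneer Township ($144,500); residual $284,350 reallocated over remaining residents 4,164.
Remaining shares: Valley Zone 69,312.02 → $69,300; Summit Borough 215,037.98 → $215,050.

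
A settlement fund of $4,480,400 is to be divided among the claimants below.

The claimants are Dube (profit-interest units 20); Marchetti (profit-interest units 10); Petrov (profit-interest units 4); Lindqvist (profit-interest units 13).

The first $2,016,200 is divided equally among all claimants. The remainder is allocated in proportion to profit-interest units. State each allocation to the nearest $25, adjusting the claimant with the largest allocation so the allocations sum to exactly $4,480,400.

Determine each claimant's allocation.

Dube: $1,552,650 · Marchetti: $1,028,350 · Petrov: $713,775 · Lindqvist: $1,185,625

$2,016,200 shared equally gives $504,050 per claimant.
Remainder $2,464,200 by profit-interest units (total 47): Dube 1,048,595.74 → $1,048,600; Marchetti 524,297.87 → $524,300; Petrov 209,719.15 → $209,725; Lindqvist 681,587.23 → $681,575.
Totals: Dube $504,050 + $1,048,600 = $1,552,650; Marchetti $504,050 + $524,300 = $1,028,350; Petrov $504,050 + $209,725 = $713,775; Lindqvist $504,050 + $681,575 = $1,185,625.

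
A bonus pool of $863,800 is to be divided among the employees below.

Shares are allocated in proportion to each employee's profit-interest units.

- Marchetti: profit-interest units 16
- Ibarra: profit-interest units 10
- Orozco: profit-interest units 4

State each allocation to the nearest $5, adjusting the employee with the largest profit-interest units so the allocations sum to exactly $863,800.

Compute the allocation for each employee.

Marchetti: $460,690 | Ibarra: $287,935 | Orozco: $115,175

Sum of profit-interest units: 30.
Proportional shares: Marchetti 16/30 × $863,800 = 460,693.33; Ibarra 10/30 × $863,800 = 287,933.33; Orozco 4/30 × $863,800 = 115,173.33.
At nearest $5: Marchetti $460,695; Ibarra $287,935; Orozco $115,175. Sum = $863,805.
Difference $863,800 − $863,805 = −$5 applied to largest profit-interest units (Marchetti): Marchetti becomes $460,690.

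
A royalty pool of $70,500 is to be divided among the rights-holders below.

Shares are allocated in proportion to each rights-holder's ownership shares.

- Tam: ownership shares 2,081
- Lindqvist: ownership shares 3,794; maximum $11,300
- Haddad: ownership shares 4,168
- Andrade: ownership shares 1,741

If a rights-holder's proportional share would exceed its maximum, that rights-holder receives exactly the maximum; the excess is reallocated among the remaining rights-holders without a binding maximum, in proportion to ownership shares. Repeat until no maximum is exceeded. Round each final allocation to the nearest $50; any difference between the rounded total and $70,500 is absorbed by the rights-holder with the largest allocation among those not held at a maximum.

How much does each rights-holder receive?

Combined ownership shares = 11,784.
Pro-rata shares before constraints: Tam 12,449.97; Lindqvist 22,698.32; Haddad 24,935.85; Andrade 10,415.86.
Held at cap: Lindqvist ($11,300); residual $59,200 reallocated over remaining ownership shares 7,990.
Shares after redistribution: Tam 15,418.67 → $15,400; Haddad 30,881.80 → $30,900; Andrade 12,899.52 → $12,900.

Tam: $15,400 | Lindqvist: $11,300 | Haddad: $30,900 | Andrade: $12,900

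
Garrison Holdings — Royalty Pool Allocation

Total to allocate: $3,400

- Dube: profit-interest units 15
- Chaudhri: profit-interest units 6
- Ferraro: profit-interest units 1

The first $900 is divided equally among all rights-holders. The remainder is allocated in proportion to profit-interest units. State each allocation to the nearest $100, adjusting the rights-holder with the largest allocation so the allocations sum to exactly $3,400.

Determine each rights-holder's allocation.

Dube: $2,000 · Chaudhri: $1,000 · Ferraro: $400

Equal tier: $900 ÷ 3 = $300 apiece.
Remainder $2,500 by profit-interest units (total 22): Dube 1,704.55 → $1,700; Chaudhri 681.82 → $700; Ferraro 113.64 → $100.
Totals: Dube $300 + $1,700 = $2,000; Chaudhri $300 + $700 = $1,000; Ferraro $300 + $100 = $400.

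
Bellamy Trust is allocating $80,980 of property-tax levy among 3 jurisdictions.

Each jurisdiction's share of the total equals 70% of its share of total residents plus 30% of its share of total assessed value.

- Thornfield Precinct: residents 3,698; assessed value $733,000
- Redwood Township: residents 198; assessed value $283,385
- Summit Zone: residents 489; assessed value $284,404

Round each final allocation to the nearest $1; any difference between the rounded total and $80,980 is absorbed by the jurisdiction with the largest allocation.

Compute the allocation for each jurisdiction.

Thornfield Precinct: $61,495 | Redwood Township: $7,852 | Summit Zone: $11,633

Residents total 4,385; assessed value total 1,300,789.
Combined weights (70% residents + 30% assessed value): Thornfield Precinct 0.7594; Redwood Township 0.0970; Summit Zone 0.1437.
Raw shares: Thornfield Precinct 61,494.75; Redwood Township 7,852.20; Summit Zone 11,633.06.
At nearest $1: Thornfield Precinct $61,495; Redwood Township $7,852; Summit Zone $11,633. Sum = $80,980.
No rounding difference to absorb.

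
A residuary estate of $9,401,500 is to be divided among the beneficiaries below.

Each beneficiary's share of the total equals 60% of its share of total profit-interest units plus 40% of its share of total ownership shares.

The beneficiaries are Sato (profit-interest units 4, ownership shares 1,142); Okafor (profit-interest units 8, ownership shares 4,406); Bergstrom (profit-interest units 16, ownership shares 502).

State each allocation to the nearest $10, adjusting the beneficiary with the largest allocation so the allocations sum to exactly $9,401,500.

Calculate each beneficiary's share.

Profit-interest units total 28; ownership shares total 6,050.
Combined weights (60% profit-interest units + 40% ownership shares): Sato 0.1612; Okafor 0.4627; Bergstrom 0.3760.
Proportional shares: Sato 1,515,694.96; Okafor 4,350,397.05; Bergstrom 3,535,407.99.
At nearest $10: Sato $1,515,690; Okafor $4,350,400; Bergstrom $3,535,410. Sum = $9,401,500.
Rounded total matches; no reconciliation needed.

Sato: $1,515,690 | Okafor: $4,350,400 | Bergstrom: $3,535,410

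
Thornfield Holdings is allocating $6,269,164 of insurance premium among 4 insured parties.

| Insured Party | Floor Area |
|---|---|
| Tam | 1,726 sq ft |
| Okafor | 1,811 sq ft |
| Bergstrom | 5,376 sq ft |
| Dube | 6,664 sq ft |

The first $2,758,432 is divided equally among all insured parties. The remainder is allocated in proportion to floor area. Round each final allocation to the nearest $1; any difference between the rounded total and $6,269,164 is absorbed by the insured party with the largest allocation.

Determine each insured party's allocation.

Equal tier: $2,758,432 ÷ 4 = $689,608 apiece.
Remainder $3,510,732 by floor area (total 15,577): Tam 389,004.52 → $389,005; Okafor 408,161.75 → $408,162; Bergstrom 1,211,638.65 → $1,211,639; Dube 1,501,927.08 → $1,501,927.
Rounding difference −$1 on remainder applied to Dube.
Totals: Tam $689,608 + $389,005 = $1,078,613; Okafor $689,608 + $408,162 = $1,097,770; Bergstrom $689,608 + $1,211,639 = $1,901,247; Dube $689,608 + $1,501,926 = $2,191,534.

Tam: $1,078,613 | Okafor: $1,097,770 | Bergstrom: $1,901,247 | Dube: $2,191,534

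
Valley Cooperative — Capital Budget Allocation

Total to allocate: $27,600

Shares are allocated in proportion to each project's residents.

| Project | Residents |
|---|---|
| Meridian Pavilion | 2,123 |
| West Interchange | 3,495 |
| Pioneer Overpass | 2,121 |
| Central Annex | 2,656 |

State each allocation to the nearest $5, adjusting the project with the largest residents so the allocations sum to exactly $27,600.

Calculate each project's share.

Meridian Pavilion: $5,635; West Interchange: $9,285; Pioneer Overpass: $5,630; Central Annex: $7,050

Sum of residents: 10,395.
Raw shares: Meridian Pavilion 2,123/10,395 × $27,600 = 5,636.83; West Interchange 3,495/10,395 × $27,600 = 9,279.65; Pioneer Overpass 2,121/10,395 × $27,600 = 5,631.52; Central Annex 2,656/10,395 × $27,600 = 7,052.01.
After rounding ($5): Meridian Pavilion $5,635; West Interchange $9,280; Pioneer Overpass $5,630; Central Annex $7,050. Sum = $27,595.
Difference $27,600 − $27,595 = +$5 applied to largest residents (West Interchange): West Interchange becomes $9,285.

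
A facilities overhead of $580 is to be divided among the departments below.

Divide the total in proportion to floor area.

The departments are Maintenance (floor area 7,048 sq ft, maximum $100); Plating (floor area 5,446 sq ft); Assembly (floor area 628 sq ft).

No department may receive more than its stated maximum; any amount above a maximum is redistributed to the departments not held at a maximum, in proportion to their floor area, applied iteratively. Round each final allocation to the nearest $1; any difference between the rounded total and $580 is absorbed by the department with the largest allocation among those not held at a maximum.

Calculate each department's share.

Sum of floor area: 13,122.
Proportional shares (ignoring caps): Maintenance 311.53; Plating 240.72; Assembly 27.76.
Cap binds for Maintenance ($100); remaining pool $480 reallocated over remaining floor area 6,074.
Redistributed shares: Plating 430.37 → $430; Assembly 49.63 → $50.

Maintenance: $100 | Plating: $430 | Assembly: $50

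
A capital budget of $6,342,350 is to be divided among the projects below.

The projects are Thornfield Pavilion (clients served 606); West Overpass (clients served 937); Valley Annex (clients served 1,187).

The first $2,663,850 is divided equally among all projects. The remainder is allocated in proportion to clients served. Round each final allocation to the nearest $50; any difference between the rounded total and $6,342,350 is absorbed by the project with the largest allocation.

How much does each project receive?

Thornfield Pavilion: $1,704,500 | West Overpass: $2,150,500 | Valley Annex: $2,487,350

First tranche $2,663,850 split equally: $887,950 each.
Remainder $3,678,500 by clients served (total 2,730): Thornfield Pavilion 816,546.15 → $816,550; West Overpass 1,262,547.44 → $1,262,550; Valley Annex 1,599,406.41 → $1,599,400.
Totals: Thornfield Pavilion $887,950 + $816,550 = $1,704,500; West Overpass $887,950 + $1,262,550 = $2,150,500; Valley Annex $887,950 + $1,599,400 = $2,487,350.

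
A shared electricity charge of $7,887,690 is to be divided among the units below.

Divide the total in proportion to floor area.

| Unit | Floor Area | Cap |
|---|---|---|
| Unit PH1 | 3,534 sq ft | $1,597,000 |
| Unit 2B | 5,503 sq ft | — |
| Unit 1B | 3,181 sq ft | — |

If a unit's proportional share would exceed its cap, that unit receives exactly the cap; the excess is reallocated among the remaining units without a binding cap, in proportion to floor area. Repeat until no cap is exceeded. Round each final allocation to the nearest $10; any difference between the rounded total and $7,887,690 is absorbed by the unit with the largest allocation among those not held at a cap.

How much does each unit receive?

Floor area total: 12,218.
Proportional shares (ignoring caps): Unit PH1 2,281,477.86; Unit 2B 3,552,623.84; Unit 1B 2,053,588.30.
Capped: Unit PH1 ($1,597,000); residual $6,290,690 reallocated over remaining floor area 8,684.
Shares after redistribution: Unit 2B 3,986,373.45 → $3,986,370; Unit 1B 2,304,316.55 → $2,304,320.

Unit PH1: $1,597,000 | Unit 2B: $3,986,370 | Unit 1B: $2,304,320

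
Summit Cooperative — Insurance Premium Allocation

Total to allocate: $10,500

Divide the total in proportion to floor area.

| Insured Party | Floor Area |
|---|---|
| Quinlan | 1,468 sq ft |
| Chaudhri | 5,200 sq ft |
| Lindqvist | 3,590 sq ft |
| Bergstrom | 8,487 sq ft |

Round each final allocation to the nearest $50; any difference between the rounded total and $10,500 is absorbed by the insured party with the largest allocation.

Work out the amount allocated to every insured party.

Quinlan: $800; Chaudhri: $2,900; Lindqvist: $2,000; Bergstrom: $4,800

Total floor area = 18,745.
Pro-rata amounts: Quinlan 1,468/18,745 × $10,500 = 822.30; Chaudhri 5,200/18,745 × $10,500 = 2,912.78; Lindqvist 3,590/18,745 × $10,500 = 2,010.94; Bergstrom 8,487/18,745 × $10,500 = 4,753.99.
After rounding ($50): Quinlan $800; Chaudhri $2,900; Lindqvist $2,000; Bergstrom $4,750. Sum = $10,450.
Difference $10,500 − $10,450 = +$50 applied to largest allocation (Bergstrom): Bergstrom becomes $4,800.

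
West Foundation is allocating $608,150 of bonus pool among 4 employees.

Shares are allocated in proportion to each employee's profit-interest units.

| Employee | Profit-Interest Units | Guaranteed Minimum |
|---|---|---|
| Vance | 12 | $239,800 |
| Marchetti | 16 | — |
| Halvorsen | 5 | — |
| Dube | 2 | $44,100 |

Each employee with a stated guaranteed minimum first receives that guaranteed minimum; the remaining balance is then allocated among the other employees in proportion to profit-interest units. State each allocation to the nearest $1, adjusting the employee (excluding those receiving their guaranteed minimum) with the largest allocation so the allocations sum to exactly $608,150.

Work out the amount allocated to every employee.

Minimums first: Vance $239,800; Dube $44,100. Remaining pool $324,250.
Remaining pool split over remaining profit-interest units 21: Marchetti 247,047.62 → $247,048; Halvorsen 77,202.38 → $77,202.

Vance: $239,800 · Marchetti: $247,048 · Halvorsen: $77,202 · Dube: $44,100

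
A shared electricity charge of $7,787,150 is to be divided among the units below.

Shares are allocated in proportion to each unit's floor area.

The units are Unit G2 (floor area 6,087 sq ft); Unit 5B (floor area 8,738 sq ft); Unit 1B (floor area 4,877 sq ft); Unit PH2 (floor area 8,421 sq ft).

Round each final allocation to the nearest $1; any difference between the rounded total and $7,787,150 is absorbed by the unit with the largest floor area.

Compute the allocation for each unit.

Unit G2: $1,685,467 | Unit 5B: $2,419,519 | Unit 1B: $1,350,422 | Unit PH2: $2,331,742

Floor area total: 28,123.
Raw shares: Unit G2 6,087/28,123 × $7,787,150 = 1,685,466.77; Unit 5B 8,738/28,123 × $7,787,150 = 2,419,518.43; Unit 1B 4,877/28,123 × $7,787,150 = 1,350,422.45; Unit PH2 8,421/28,123 × $7,787,150 = 2,331,742.35.
Rounded to nearest $1: Unit G2 $1,685,467; Unit 5B $2,419,518; Unit 1B $1,350,422; Unit PH2 $2,331,742. Sum = $7,787,149.
Difference $7,787,150 − $7,787,149 = +$1 applied to largest floor area (Unit 5B): Unit 5B becomes $2,419,519.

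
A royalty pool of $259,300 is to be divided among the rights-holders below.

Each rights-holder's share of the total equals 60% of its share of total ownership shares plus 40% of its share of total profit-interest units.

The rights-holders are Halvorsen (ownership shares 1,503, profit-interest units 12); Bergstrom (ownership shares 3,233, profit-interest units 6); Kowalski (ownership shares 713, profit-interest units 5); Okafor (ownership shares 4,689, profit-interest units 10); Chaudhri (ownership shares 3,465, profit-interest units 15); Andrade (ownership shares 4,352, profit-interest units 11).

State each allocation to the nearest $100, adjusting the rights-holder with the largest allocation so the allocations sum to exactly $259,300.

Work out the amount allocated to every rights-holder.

Halvorsen: $34,100 | Bergstrom: $38,600 | Kowalski: $15,000 | Okafor: $58,200 | Chaudhri: $56,400 | Andrade: $57,000

Totals — ownership shares 17,955, profit-interest units 59.
Blended shares (60% ownership shares + 40% profit-interest units): Halvorsen 0.1316; Bergstrom 0.1487; Kowalski 0.0577; Okafor 0.2245; Chaudhri 0.2175; Andrade 0.2200.
Unrounded shares: Halvorsen 34,119.08; Bergstrom 38,561.73; Kowalski 14,967.97; Okafor 58,209.83; Chaudhri 56,393.70; Andrade 57,047.69.
At nearest $100: Halvorsen $34,100; Bergstrom $38,600; Kowalski $15,000; Okafor $58,200; Chaudhri $56,400; Andrade $57,000. Sum = $259,300.
No rounding difference to absorb.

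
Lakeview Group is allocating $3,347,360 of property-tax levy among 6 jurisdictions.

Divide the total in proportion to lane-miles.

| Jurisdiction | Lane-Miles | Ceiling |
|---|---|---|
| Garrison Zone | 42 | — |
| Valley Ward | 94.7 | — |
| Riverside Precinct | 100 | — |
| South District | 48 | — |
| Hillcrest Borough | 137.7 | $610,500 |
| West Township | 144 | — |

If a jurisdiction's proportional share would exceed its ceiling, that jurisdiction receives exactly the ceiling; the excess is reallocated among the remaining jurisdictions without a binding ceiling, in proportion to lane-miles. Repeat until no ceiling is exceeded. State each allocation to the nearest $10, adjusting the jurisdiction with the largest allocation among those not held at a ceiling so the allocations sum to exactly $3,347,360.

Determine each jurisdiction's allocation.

Garrison Zone: $268,130 | Valley Ward: $604,570 | Riverside Precinct: $638,410 | South District: $306,440 | Hillcrest Borough: $610,500 | West Township: $919,310

Combined lane-miles = 566.4.
Proportional shares (ignoring caps): Garrison Zone 248,215.25; Valley Ward 559,666.30; Riverside Precinct 590,988.70; South District 283,674.58; Hillcrest Borough 813,791.44; West Township 851,023.73.
Capped: Hillcrest Borough ($610,500); residual $2,736,860 reallocated over remaining lane-miles 428.7.
Shares after redistribution: Garrison Zone 268,131.84 → $268,130; Valley Ward 604,573.46 → $604,570; Riverside Precinct 638,409.14 → $638,410; South District 306,436.39 → $306,440; West Township 919,309.17 → $919,310.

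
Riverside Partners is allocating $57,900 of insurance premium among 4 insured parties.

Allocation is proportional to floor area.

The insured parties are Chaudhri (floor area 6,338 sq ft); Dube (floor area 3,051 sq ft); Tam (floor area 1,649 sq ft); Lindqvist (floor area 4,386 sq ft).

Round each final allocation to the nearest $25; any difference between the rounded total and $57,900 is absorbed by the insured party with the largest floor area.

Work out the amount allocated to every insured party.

Chaudhri: $23,775; Dube: $11,450; Tam: $6,200; Lindqvist: $16,475

Floor area total: 15,424.
Proportional shares: Chaudhri 6,338/15,424 × $57,900 = 23,792.16; Dube 3,051/15,424 × $57,900 = 11,453.12; Tam 1,649/15,424 × $57,900 = 6,190.16; Lindqvist 4,386/15,424 × $57,900 = 16,464.56.
After rounding ($25): Chaudhri $23,800; Dube $11,450; Tam $6,200; Lindqvist $16,475. Sum = $57,925.
Difference $57,900 − $57,925 = −$25 applied to largest floor area (Chaudhri): Chaudhri becomes $23,775.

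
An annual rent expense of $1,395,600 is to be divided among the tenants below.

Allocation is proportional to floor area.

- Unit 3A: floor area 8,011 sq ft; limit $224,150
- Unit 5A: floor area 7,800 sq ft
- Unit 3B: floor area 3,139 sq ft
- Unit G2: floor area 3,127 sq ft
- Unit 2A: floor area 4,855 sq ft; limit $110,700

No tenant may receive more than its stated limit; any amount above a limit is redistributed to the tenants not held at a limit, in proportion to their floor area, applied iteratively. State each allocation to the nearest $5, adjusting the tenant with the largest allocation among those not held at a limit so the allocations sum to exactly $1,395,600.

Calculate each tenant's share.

Unit 3A: $224,150 | Unit 5A: $588,215 | Unit 3B: $236,720 | Unit G2: $235,815 | Unit 2A: $110,700

Combined floor area = 26,932.
Pro-rata shares before constraints: Unit 3A 415,125.19; Unit 5A 404,191.30; Unit 3B 162,661.09; Unit G2 162,039.25; Unit 2A 251,583.17.
Cap binds for Unit 3A ($224,150), Unit 2A ($110,700); residual $1,060,750 reallocated over remaining floor area 14,066.
Remaining shares: Unit 5A 588,216.27 → $588,215; Unit 3B 236,719.34 → $236,720; Unit G2 235,814.39 → $235,815.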